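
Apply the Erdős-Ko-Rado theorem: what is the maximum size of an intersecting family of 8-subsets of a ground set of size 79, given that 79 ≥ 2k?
max |F| = C(78, 7) = 2641902120

Erdős-Ko-Rado (1961): when n ≥ 2k, max |F| = C(n−1, k−1). The bound is attained by the star {A : i ∈ A} for any fixed i ∈ [n]. Here C(79−1, 8−1) = C(78, 7) = 2641902120.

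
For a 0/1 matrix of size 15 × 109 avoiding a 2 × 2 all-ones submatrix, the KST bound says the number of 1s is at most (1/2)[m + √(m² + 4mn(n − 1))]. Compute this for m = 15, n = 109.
z(15, 109; 2, 2) ≤ (1/2)[15 + √(15² + 4·15·109·108)] = (1/2)[15 + √706545] = 427.7812

Kővári–Sós–Turán: let r_1, ..., r_15 be the row sums and z = Σ r_i the total number of 1s. Each pair of columns can share at most one row with both entries 1 (else a 2×2 all-ones block appears), so Σ_i C(r_i, 2) ≤ C(109, 2) = 5886. By convexity Σ_i C(r_i, 2) ≥ 15·C(z/15, 2) = z(z − 15)/(2·15), giving z² − 15z − 15·109·108 ≤ 0 and hence z ≤ (1/2)[15 + √(225 + 4·176580)] = (1/2)[15 + √706545] ≈ (1/2)(15 + 840.5623) = 427.7812.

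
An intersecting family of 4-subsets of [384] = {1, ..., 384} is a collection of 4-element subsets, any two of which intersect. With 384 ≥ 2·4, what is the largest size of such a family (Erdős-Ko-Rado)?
max |F| = C(383, 3) = 9290431

Erdős-Ko-Rado (1961): when n ≥ 2k, max |F| = C(n−1, k−1). The bound is attained by the star {A : i ∈ A} for any fixed i ∈ [n]. Here C(384−1, 4−1) = C(383, 3) = 9290431.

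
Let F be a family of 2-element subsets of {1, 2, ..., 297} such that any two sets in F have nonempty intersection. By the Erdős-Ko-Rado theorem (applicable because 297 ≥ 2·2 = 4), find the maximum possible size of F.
max |F| = C(296, 1) = 296

The Erdős-Ko-Rado theorem states: for n ≥ 2k, an intersecting family of k-subsets of an n-element set has size at most C(n − 1, k − 1), with equality for 'star' families {A ⊆ [n] : |A| = k, i ∈ A} (fix an element i). For n = 297, k = 2: C(296, 1) = 296.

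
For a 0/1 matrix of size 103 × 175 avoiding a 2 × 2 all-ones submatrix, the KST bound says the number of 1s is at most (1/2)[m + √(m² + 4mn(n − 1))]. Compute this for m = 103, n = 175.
z(103, 175; 2, 2) ≤ (1/2)[103 + √(103² + 4·103·175·174)] = (1/2)[103 + √12556009] = 1823.223

Kővári–Sós–Turán: let r_1, ..., r_103 be the row sums and z = Σ r_i the total number of 1s. Each pair of columns can share at most one row with both entries 1 (else a 2×2 all-ones block appears), so Σ_i C(r_i, 2) ≤ C(175, 2) = 15225. By convexity Σ_i C(r_i, 2) ≥ 103·C(z/103, 2) = z(z − 103)/(2·103), giving z² − 103z − 103·175·174 ≤ 0 and hence z ≤ (1/2)[103 + √(10609 + 4·3136350)] = (1/2)[103 + √12556009] ≈ (1/2)(103 + 3543.4459) = 1823.223.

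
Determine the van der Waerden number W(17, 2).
W(17, 2) = 17 + 1 = 18

A 2-term AP is any pair of integers, so a monochromatic 2-AP exists iff some colour is used at least twice. With 17 colours, the colouring i ↦ i on {1, ..., 17} uses each colour once, avoiding any monochromatic pair, so W(17, 2) > 17. For {1, ..., 18}, pigeonhole forces two integers of the same colour, which form a monochromatic 2-AP. Hence W(17, 2) = 18.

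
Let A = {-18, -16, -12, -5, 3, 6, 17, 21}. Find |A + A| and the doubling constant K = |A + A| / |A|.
K = |A + A| / |A| = 31/8

Enumerate A + A = {a + b : a, b ∈ A}. With |A| = 8, there are |A|^2 = 64 ordered sum pairs; collecting distinct values, A + A = {-36, -34, -32, -30, -28, -24, -23, -21, -17, -15, -13, -12, -10, -9, -6, -2, -1, 1, 3, 5, 6, 9, 12, 16, 20, 23, 24, 27, 34, 38, 42}, so |A + A| = 31. Thus K = 31/8. For comparison, the minimum possible |A + A| over all 8-element sets is 2·8 − 1 = 15 (so min K = 15/8), attained only by arithmetic progressions.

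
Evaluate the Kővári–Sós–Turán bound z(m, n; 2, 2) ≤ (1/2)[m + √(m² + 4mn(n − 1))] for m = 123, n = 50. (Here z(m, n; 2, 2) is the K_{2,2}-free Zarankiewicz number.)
z(123, 50; 2, 2) ≤ (1/2)[123 + √(123² + 4·123·50·49)] = (1/2)[123 + √1220529] = 613.8878

Kővári–Sós–Turán: let r_1, ..., r_123 be the row sums and z = Σ r_i the total number of 1s. Each pair of columns can share at most one row with both entries 1 (else a 2×2 all-ones block appears), so Σ_i C(r_i, 2) ≤ C(50, 2) = 1225. By convexity Σ_i C(r_i, 2) ≥ 123·C(z/123, 2) = z(z − 123)/(2·123), giving z² − 123z − 123·50·49 ≤ 0 and hence z ≤ (1/2)[123 + √(15129 + 4·301350)] = (1/2)[123 + √1220529] ≈ (1/2)(123 + 1104.7755) = 613.8878.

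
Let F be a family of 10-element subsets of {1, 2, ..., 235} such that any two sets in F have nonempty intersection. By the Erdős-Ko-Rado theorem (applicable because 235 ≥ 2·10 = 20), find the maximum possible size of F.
max |F| = C(234, 9) = 4960679534642546

The Erdős-Ko-Rado theorem states: for n ≥ 2k, an intersecting family of k-subsets of an n-element set has size at most C(n − 1, k − 1), with equality for 'star' families {A ⊆ [n] : |A| = k, i ∈ A} (fix an element i). For n = 235, k = 10: C(234, 9) = 4960679534642546.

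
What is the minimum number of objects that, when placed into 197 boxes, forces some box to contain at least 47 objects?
n = (47 − 1)·197 + 1 = 9063

By the generalised pigeonhole principle, to guarantee some box contains ≥ r objects we need more than (r − 1) · k objects total. Threshold: n = (r − 1) · k + 1. With r = 47 and k = 197: n = 46 · 197 + 1 = 9062 + 1 = 9063. For n = 9062 = 46 · 197, we can put exactly 46 objects in every box, avoiding 47 in any single one — so 9063 is tight.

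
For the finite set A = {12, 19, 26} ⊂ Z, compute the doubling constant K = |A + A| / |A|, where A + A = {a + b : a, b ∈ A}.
K = |A + A| / |A| = 5/3

Enumerate A + A = {a + b : a, b ∈ A}. With |A| = 3, there are |A|^2 = 9 ordered sum pairs; collecting distinct values, A + A = {24, 31, 38, 45, 52}, so |A + A| = 5. Thus K = 5/3. Here |A + A| = 2|A| − 1 = 5, the minimum possible — so K = 5/3 is minimal, which holds iff A is an arithmetic progression.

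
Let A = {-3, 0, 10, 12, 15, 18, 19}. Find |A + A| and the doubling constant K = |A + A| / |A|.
K = |A + A| / |A| = 25/7

Enumerate A + A = {a + b : a, b ∈ A}. With |A| = 7, there are |A|^2 = 49 ordered sum pairs; collecting distinct values, A + A = {-6, -3, 0, 7, 9, 10, 12, 15, 16, 18, 19, 20, 22, 24, 25, 27, 28, 29, 30, 31, 33, 34, 36, 37, 38}, so |A + A| = 25. Thus K = 25/7. For comparison, the minimum possible |A + A| over all 7-element sets is 2·7 − 1 = 13 (so min K = 13/7), attained only by arithmetic progressions.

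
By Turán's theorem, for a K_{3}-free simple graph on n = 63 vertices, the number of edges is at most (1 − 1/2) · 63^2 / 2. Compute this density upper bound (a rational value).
Turán density bound = (1/2) · 63^2/2 = 3969/4 ≈ 992.25

Turán's theorem: ex(n, K_{r+1}) is achieved by the complete r-partite Turán graph T(n, r) with parts as balanced as possible, and is at most (1 − 1/r) · n^2/2. For r = 2, n = 63: the density bound is (1/2) · 3969/2 = 3969/4 ≈ 992.25. The integer-valued extremum is e(T(63, 2)) = 992, which is strictly less than the density bound 3969/4 since 2 ∤ 63 (the parts of T(63, 2) cannot all be equal).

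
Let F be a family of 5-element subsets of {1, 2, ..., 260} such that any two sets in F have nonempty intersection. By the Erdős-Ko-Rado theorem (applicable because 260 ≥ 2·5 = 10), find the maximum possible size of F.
max |F| = C(259, 4) = 183181376

The Erdős-Ko-Rado theorem states: for n ≥ 2k, an intersecting family of k-subsets of an n-element set has size at most C(n − 1, k − 1), with equality for 'star' families {A ⊆ [n] : |A| = k, i ∈ A} (fix an element i). For n = 260, k = 5: C(259, 4) = 183181376.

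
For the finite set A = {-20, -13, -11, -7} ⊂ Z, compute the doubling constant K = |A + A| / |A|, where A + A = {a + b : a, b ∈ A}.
K = |A + A| / |A| = 10/4 = 5/2

Enumerate A + A = {a + b : a, b ∈ A}. With |A| = 4, there are |A|^2 = 16 ordered sum pairs; collecting distinct values, A + A = {-40, -33, -31, -27, -26, -24, -22, -20, -18, -14}, so |A + A| = 10. Thus K = 10/4 = 5/2. For comparison, the minimum possible |A + A| over all 4-element sets is 2·4 − 1 = 7 (so min K = 7/4), attained only by arithmetic progressions.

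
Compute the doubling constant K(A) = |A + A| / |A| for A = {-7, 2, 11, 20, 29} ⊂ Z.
K = |A + A| / |A| = 9/5

Enumerate A + A = {a + b : a, b ∈ A}. With |A| = 5, there are |A|^2 = 25 ordered sum pairs; collecting distinct values, A + A = {-14, -5, 4, 13, 22, 31, 40, 49, 58}, so |A + A| = 9. Thus K = 9/5. Here |A + A| = 2|A| − 1 = 9, the minimum possible — so K = 9/5 is minimal, which holds iff A is an arithmetic progression.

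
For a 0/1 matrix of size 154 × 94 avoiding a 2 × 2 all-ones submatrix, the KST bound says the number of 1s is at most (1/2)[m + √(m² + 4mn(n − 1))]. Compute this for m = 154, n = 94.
z(154, 94; 2, 2) ≤ (1/2)[154 + √(154² + 4·154·94·93)] = (1/2)[154 + √5408788] = 1239.8401

Kővári–Sós–Turán: let r_1, ..., r_154 be the row sums and z = Σ r_i the total number of 1s. Each pair of columns can share at most one row with both entries 1 (else a 2×2 all-ones block appears), so Σ_i C(r_i, 2) ≤ C(94, 2) = 4371. By convexity Σ_i C(r_i, 2) ≥ 154·C(z/154, 2) = z(z − 154)/(2·154), giving z² − 154z − 154·94·93 ≤ 0 and hence z ≤ (1/2)[154 + √(23716 + 4·1346268)] = (1/2)[154 + √5408788] ≈ (1/2)(154 + 2325.6801) = 1239.8401.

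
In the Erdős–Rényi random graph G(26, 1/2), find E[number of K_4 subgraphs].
E[# K_4] = C(26, 4) · (1/2)^C(4, 2) = 14950 / 2^6 = 7475/32 = 233.59375

For each 4-subset S of vertices (there are C(26, 4) = 14950 such S), let X_S = 1 if S induces a K_4 (all C(4, 2) = 6 edges present). Then P(X_S = 1) = (1/2)^6 = 1/64. By linearity of expectation, E[# K_4] = C(26, 4) · (1/2)^6 = 14950 / 64 = 7475/32 = 233.59375.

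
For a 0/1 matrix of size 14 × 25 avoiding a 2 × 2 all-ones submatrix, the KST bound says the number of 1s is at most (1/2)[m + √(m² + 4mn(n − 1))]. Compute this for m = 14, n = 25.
z(14, 25; 2, 2) ≤ (1/2)[14 + √(14² + 4·14·25·24)] = (1/2)[14 + √33796] = 98.9184

Kővári–Sós–Turán: let r_1, ..., r_14 be the row sums and z = Σ r_i the total number of 1s. Each pair of columns can share at most one row with both entries 1 (else a 2×2 all-ones block appears), so Σ_i C(r_i, 2) ≤ C(25, 2) = 300. By convexity Σ_i C(r_i, 2) ≥ 14·C(z/14, 2) = z(z − 14)/(2·14), giving z² − 14z − 14·25·24 ≤ 0 and hence z ≤ (1/2)[14 + √(196 + 4·8400)] = (1/2)[14 + √33796] ≈ (1/2)(14 + 183.8369) = 98.9184.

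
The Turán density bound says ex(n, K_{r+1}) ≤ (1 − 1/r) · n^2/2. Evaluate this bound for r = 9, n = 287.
Turán density bound = (8/9) · 287^2/2 = 329476/9 ≈ 36608.4444

Turán's theorem: ex(n, K_{r+1}) is achieved by the complete r-partite Turán graph T(n, r) with parts as balanced as possible, and is at most (1 − 1/r) · n^2/2. For r = 9, n = 287: the density bound is (8/9) · 82369/2 = 329476/9 ≈ 36608.4444. The integer-valued extremum is e(T(287, 9)) = 36608, which is strictly less than the density bound 329476/9 since 9 ∤ 287 (the parts of T(287, 9) cannot all be equal).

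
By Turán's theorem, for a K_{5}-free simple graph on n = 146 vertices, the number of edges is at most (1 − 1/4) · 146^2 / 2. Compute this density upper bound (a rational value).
Turán density bound = (3/4) · 146^2/2 = 15987/2 ≈ 7993.5

Turán's theorem: ex(n, K_{r+1}) is achieved by the complete r-partite Turán graph T(n, r) with parts as balanced as possible, and is at most (1 − 1/r) · n^2/2. For r = 4, n = 146: the density bound is (3/4) · 21316/2 = 15987/2 ≈ 7993.5. The integer-valued extremum is e(T(146, 4)) = 7993, which is strictly less than the density bound 15987/2 since 4 ∤ 146 (the parts of T(146, 4) cannot all be equal).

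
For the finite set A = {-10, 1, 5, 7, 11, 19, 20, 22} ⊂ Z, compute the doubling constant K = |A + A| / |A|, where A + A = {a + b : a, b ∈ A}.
K = |A + A| / |A| = 32/8 = 4

Enumerate A + A = {a + b : a, b ∈ A}. With |A| = 8, there are |A|^2 = 64 ordered sum pairs; collecting distinct values, A + A = {-20, -9, -5, -3, 1, 2, 6, 8, 9, 10, 12, 14, 16, 18, 20, 21, 22, 23, 24, 25, 26, 27, 29, 30, 31, 33, 38, 39, 40, 41, 42, 44}, so |A + A| = 32. Thus K = 32/8 = 4. For comparison, the minimum possible |A + A| over all 8-element sets is 2·8 − 1 = 15 (so min K = 15/8), attained only by arithmetic progressions.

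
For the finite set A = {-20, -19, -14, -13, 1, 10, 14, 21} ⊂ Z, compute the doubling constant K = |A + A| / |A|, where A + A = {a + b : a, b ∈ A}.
K = |A + A| / |A| = 33/8

Enumerate A + A = {a + b : a, b ∈ A}. With |A| = 8, there are |A|^2 = 64 ordered sum pairs; collecting distinct values, A + A = {-40, -39, -38, -34, -33, -32, -28, -27, -26, -19, -18, -13, -12, -10, -9, -6, -5, -4, -3, 0, 1, 2, 7, 8, 11, 15, 20, 22, 24, 28, 31, 35, 42}, so |A + A| = 33. Thus K = 33/8. For comparison, the minimum possible |A + A| over all 8-element sets is 2·8 − 1 = 15 (so min K = 15/8), attained only by arithmetic progressions.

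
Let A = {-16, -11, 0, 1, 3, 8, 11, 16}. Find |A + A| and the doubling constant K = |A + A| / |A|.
K = |A + A| / |A| = 30/8 = 15/4

Enumerate A + A = {a + b : a, b ∈ A}. With |A| = 8, there are |A|^2 = 64 ordered sum pairs; collecting distinct values, A + A = {-32, -27, -22, -16, -15, -13, -11, -10, -8, -5, -3, 0, 1, 2, 3, 4, 5, 6, 8, 9, 11, 12, 14, 16, 17, 19, 22, 24, 27, 32}, so |A + A| = 30. Thus K = 30/8 = 15/4. For comparison, the minimum possible |A + A| over all 8-element sets is 2·8 − 1 = 15 (so min K = 15/8), attained only by arithmetic progressions.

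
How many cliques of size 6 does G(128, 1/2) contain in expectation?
E[# K_6] = C(128, 6) · (1/2)^C(6, 2) = 5423611200 / 2^15 = 84743925/512 ≈ 165515.478516

For each 6-subset S of vertices (there are C(128, 6) = 5423611200 such S), let X_S = 1 if S induces a K_6 (all C(6, 2) = 15 edges present). Then P(X_S = 1) = (1/2)^15 = 1/32768. By linearity of expectation, E[# K_6] = C(128, 6) · (1/2)^15 = 5423611200 / 32768 = 84743925/512 ≈ 165515.478516.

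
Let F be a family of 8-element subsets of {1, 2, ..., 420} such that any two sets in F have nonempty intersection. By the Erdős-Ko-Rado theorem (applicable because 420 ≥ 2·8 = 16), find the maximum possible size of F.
max |F| = C(419, 7) = 427747660965768

Erdős-Ko-Rado (1961): when n ≥ 2k, max |F| = C(n−1, k−1). The bound is attained by the star {A : i ∈ A} for any fixed i ∈ [n]. Here C(420−1, 8−1) = C(419, 7) = 427747660965768.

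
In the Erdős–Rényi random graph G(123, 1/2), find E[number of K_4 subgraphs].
E[# K_4] = C(123, 4) · (1/2)^C(4, 2) = 9078630 / 2^6 = 4539315/32 = 141853.59375

For each 4-subset S of vertices (there are C(123, 4) = 9078630 such S), let X_S = 1 if S induces a K_4 (all C(4, 2) = 6 edges present). Then P(X_S = 1) = (1/2)^6 = 1/64. By linearity of expectation, E[# K_4] = C(123, 4) · (1/2)^6 = 9078630 / 64 = 4539315/32 = 141853.59375.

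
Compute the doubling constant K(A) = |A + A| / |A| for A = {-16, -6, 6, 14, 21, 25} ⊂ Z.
K = |A + A| / |A| = 21/6 = 7/2

Enumerate A + A = {a + b : a, b ∈ A}. With |A| = 6, there are |A|^2 = 36 ordered sum pairs; collecting distinct values, A + A = {-32, -22, -12, -10, -2, 0, 5, 8, 9, 12, 15, 19, 20, 27, 28, 31, 35, 39, 42, 46, 50}, so |A + A| = 21. Thus K = 21/6 = 7/2. For comparison, the minimum possible |A + A| over all 6-element sets is 2·6 − 1 = 11 (so min K = 11/6), attained only by arithmetic progressions.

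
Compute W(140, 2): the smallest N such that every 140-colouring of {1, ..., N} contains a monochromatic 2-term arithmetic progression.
W(140, 2) = 140 + 1 = 141

A 2-term AP is any pair of integers, so a monochromatic 2-AP exists iff some colour is used at least twice. With 140 colours, the colouring i ↦ i on {1, ..., 140} uses each colour once, avoiding any monochromatic pair, so W(140, 2) > 140. For {1, ..., 141}, pigeonhole forces two integers of the same colour, which form a monochromatic 2-AP. Hence W(140, 2) = 141.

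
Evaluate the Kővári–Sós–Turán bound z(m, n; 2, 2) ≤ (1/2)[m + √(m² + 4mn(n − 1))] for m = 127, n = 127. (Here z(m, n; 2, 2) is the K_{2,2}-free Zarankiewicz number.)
z(127, 127; 2, 2) ≤ (1/2)[127 + √(127² + 4·127·127·126)] = (1/2)[127 + √8145145] = 1490.485

Kővári–Sós–Turán: let r_1, ..., r_127 be the row sums and z = Σ r_i the total number of 1s. Each pair of columns can share at most one row with both entries 1 (else a 2×2 all-ones block appears), so Σ_i C(r_i, 2) ≤ C(127, 2) = 8001. By convexity Σ_i C(r_i, 2) ≥ 127·C(z/127, 2) = z(z − 127)/(2·127), giving z² − 127z − 127·127·126 ≤ 0 and hence z ≤ (1/2)[127 + √(16129 + 4·2032254)] = (1/2)[127 + √8145145] ≈ (1/2)(127 + 2853.97) = 1490.485.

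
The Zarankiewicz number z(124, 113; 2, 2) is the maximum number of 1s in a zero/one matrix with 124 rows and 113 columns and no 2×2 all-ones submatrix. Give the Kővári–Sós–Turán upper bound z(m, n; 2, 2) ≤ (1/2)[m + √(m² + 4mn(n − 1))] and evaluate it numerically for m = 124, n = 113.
z(124, 113; 2, 2) ≤ (1/2)[124 + √(124² + 4·124·113·112)] = (1/2)[124 + √6292752] = 1316.2679

Kővári–Sós–Turán: let r_1, ..., r_124 be the row sums and z = Σ r_i the total number of 1s. Each pair of columns can share at most one row with both entries 1 (else a 2×2 all-ones block appears), so Σ_i C(r_i, 2) ≤ C(113, 2) = 6328. By convexity Σ_i C(r_i, 2) ≥ 124·C(z/124, 2) = z(z − 124)/(2·124), giving z² − 124z − 124·113·112 ≤ 0 and hence z ≤ (1/2)[124 + √(15376 + 4·1569344)] = (1/2)[124 + √6292752] ≈ (1/2)(124 + 2508.5358) = 1316.2679.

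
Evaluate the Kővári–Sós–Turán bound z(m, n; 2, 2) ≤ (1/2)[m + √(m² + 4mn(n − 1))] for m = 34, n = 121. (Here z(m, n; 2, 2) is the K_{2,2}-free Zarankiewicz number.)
z(34, 121; 2, 2) ≤ (1/2)[34 + √(34² + 4·34·121·120)] = (1/2)[34 + √1975876] = 719.8293

Kővári–Sós–Turán: let r_1, ..., r_34 be the row sums and z = Σ r_i the total number of 1s. Each pair of columns can share at most one row with both entries 1 (else a 2×2 all-ones block appears), so Σ_i C(r_i, 2) ≤ C(121, 2) = 7260. By convexity Σ_i C(r_i, 2) ≥ 34·C(z/34, 2) = z(z − 34)/(2·34), giving z² − 34z − 34·121·120 ≤ 0 and hence z ≤ (1/2)[34 + √(1156 + 4·493680)] = (1/2)[34 + √1975876] ≈ (1/2)(34 + 1405.6586) = 719.8293.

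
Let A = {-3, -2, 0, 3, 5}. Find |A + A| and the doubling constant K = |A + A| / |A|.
K = |A + A| / |A| = 13/5

Enumerate A + A = {a + b : a, b ∈ A}. With |A| = 5, there are |A|^2 = 25 ordered sum pairs; collecting distinct values, A + A = {-6, -5, -4, -3, -2, 0, 1, 2, 3, 5, 6, 8, 10}, so |A + A| = 13. Thus K = 13/5. For comparison, the minimum possible |A + A| over all 5-element sets is 2·5 − 1 = 9 (so min K = 9/5), attained only by arithmetic progressions.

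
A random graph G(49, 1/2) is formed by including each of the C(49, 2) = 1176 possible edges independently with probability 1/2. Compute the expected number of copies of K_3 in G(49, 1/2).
E[# K_3] = C(49, 3) · (1/2)^C(3, 2) = 18424 / 2^3 = 2303

For each 3-subset S of vertices (there are C(49, 3) = 18424 such S), let X_S = 1 if S induces a K_3 (all C(3, 2) = 3 edges present). Then P(X_S = 1) = (1/2)^3 = 1/8. By linearity of expectation, E[# K_3] = C(49, 3) · (1/2)^3 = 18424 / 8 = 2303.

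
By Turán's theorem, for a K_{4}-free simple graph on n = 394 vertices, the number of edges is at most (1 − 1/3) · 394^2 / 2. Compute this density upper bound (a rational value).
Turán density bound = (2/3) · 394^2/2 = 155236/3 ≈ 51745.3333

Turán's theorem: ex(n, K_{r+1}) is achieved by the complete r-partite Turán graph T(n, r) with parts as balanced as possible, and is at most (1 − 1/r) · n^2/2. For r = 3, n = 394: the density bound is (2/3) · 155236/2 = 155236/3 ≈ 51745.3333. The integer-valued extremum is e(T(394, 3)) = 51745, which is strictly less than the density bound 155236/3 since 3 ∤ 394 (the parts of T(394, 3) cannot all be equal).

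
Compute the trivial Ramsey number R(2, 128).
R(2, 128) = 128

R(2, k) = k for all k ≥ 2: in a 2-colouring of K_k, either some edge is red (a red K_2) or all edges are blue (a blue K_k). And K_{127} coloured all-blue has no blue K_128, so R(2, 128) > 127. Hence R(2, 128) = 128.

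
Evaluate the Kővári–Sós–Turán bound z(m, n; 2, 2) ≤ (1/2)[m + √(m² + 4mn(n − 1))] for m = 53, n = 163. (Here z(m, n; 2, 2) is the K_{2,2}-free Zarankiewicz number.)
z(53, 163; 2, 2) ≤ (1/2)[53 + √(53² + 4·53·163·162)] = (1/2)[53 + √5600881] = 1209.809

Kővári–Sós–Turán: let r_1, ..., r_53 be the row sums and z = Σ r_i the total number of 1s. Each pair of columns can share at most one row with both entries 1 (else a 2×2 all-ones block appears), so Σ_i C(r_i, 2) ≤ C(163, 2) = 13203. By convexity Σ_i C(r_i, 2) ≥ 53·C(z/53, 2) = z(z − 53)/(2·53), giving z² − 53z − 53·163·162 ≤ 0 and hence z ≤ (1/2)[53 + √(2809 + 4·1399518)] = (1/2)[53 + √5600881] ≈ (1/2)(53 + 2366.6181) = 1209.809.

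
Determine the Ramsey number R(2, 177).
R(2, 177) = 177

R(2, k) = k for all k ≥ 2: in a 2-colouring of K_k, either some edge is red (a red K_2) or all edges are blue (a blue K_k). And K_{176} coloured all-blue has no blue K_177, so R(2, 177) > 176. Hence R(2, 177) = 177.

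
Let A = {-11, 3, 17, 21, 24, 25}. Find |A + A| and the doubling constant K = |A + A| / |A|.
K = |A + A| / |A| = 19/6

Enumerate A + A = {a + b : a, b ∈ A}. With |A| = 6, there are |A|^2 = 36 ordered sum pairs; collecting distinct values, A + A = {-22, -8, 6, 10, 13, 14, 20, 24, 27, 28, 34, 38, 41, 42, 45, 46, 48, 49, 50}, so |A + A| = 19. Thus K = 19/6. For comparison, the minimum possible |A + A| over all 6-element sets is 2·6 − 1 = 11 (so min K = 11/6), attained only by arithmetic progressions.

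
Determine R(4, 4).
R(4, 4) = 18

Lower bound: an explicit 2-colouring of K_{17} (typically a Paley-type or other structured construction) avoids a red K_4 and a blue K_4, showing R(4, 4) > 17.
Upper bound: the Erdős–Szekeres recurrence R(r, t') ≤ R(r−1, t') + R(r, t'−1) yields R(4, 4) ≤ 18.
Hence R(4, 4) = 18.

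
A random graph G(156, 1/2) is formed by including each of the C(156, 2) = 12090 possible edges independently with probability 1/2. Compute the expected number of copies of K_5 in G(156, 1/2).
E[# K_5] = C(156, 5) · (1/2)^C(5, 2) = 721656936 / 2^10 = 90207117/128 = 704743.1015625

For each 5-subset S of vertices (there are C(156, 5) = 721656936 such S), let X_S = 1 if S induces a K_5 (all C(5, 2) = 10 edges present). Then P(X_S = 1) = (1/2)^10 = 1/1024. By linearity of expectation, E[# K_5] = C(156, 5) · (1/2)^10 = 721656936 / 1024 = 90207117/128 = 704743.1015625.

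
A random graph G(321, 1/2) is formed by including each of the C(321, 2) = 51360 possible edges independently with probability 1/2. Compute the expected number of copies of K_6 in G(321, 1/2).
E[# K_6] = C(321, 6) · (1/2)^C(6, 2) = 1449728451424 / 2^15 = 45304014107/1024 ≈ 44242201.276367

For each 6-subset S of vertices (there are C(321, 6) = 1449728451424 such S), let X_S = 1 if S induces a K_6 (all C(6, 2) = 15 edges present). Then P(X_S = 1) = (1/2)^15 = 1/32768. By linearity of expectation, E[# K_6] = C(321, 6) · (1/2)^15 = 1449728451424 / 32768 = 45304014107/1024 ≈ 44242201.276367.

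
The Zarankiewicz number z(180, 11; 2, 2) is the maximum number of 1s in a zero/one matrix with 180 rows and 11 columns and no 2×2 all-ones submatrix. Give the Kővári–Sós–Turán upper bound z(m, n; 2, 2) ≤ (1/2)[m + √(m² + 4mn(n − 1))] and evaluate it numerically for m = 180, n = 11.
z(180, 11; 2, 2) ≤ (1/2)[180 + √(180² + 4·180·11·10)] = (1/2)[180 + √111600] = 257.0329

Kővári–Sós–Turán: let r_1, ..., r_180 be the row sums and z = Σ r_i the total number of 1s. Each pair of columns can share at most one row with both entries 1 (else a 2×2 all-ones block appears), so Σ_i C(r_i, 2) ≤ C(11, 2) = 55. By convexity Σ_i C(r_i, 2) ≥ 180·C(z/180, 2) = z(z − 180)/(2·180), giving z² − 180z − 180·11·10 ≤ 0 and hence z ≤ (1/2)[180 + √(32400 + 4·19800)] = (1/2)[180 + √111600] ≈ (1/2)(180 + 334.0659) = 257.0329.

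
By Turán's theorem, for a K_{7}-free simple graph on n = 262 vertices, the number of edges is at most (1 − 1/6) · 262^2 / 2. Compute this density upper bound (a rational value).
Turán density bound = (5/6) · 262^2/2 = 85805/3 ≈ 28601.6667

Turán's theorem: ex(n, K_{r+1}) is achieved by the complete r-partite Turán graph T(n, r) with parts as balanced as possible, and is at most (1 − 1/r) · n^2/2. For r = 6, n = 262: the density bound is (5/6) · 68644/2 = 85805/3 ≈ 28601.6667. The integer-valued extremum is e(T(262, 6)) = 28601, which is strictly less than the density bound 85805/3 since 6 ∤ 262 (the parts of T(262, 6) cannot all be equal).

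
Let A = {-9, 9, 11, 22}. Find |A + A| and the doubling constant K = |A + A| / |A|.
K = |A + A| / |A| = 10/4 = 5/2

Enumerate A + A = {a + b : a, b ∈ A}. With |A| = 4, there are |A|^2 = 16 ordered sum pairs; collecting distinct values, A + A = {-18, 0, 2, 13, 18, 20, 22, 31, 33, 44}, so |A + A| = 10. Thus K = 10/4 = 5/2. For comparison, the minimum possible |A + A| over all 4-element sets is 2·4 − 1 = 7 (so min K = 7/4), attained only by arithmetic progressions.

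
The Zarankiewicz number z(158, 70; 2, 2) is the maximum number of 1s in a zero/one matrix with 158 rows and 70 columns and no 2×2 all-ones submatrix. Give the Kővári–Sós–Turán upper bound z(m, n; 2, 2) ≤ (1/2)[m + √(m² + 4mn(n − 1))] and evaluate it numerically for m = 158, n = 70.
z(158, 70; 2, 2) ≤ (1/2)[158 + √(158² + 4·158·70·69)] = (1/2)[158 + √3077524] = 956.1437

Kővári–Sós–Turán: let r_1, ..., r_158 be the row sums and z = Σ r_i the total number of 1s. Each pair of columns can share at most one row with both entries 1 (else a 2×2 all-ones block appears), so Σ_i C(r_i, 2) ≤ C(70, 2) = 2415. By convexity Σ_i C(r_i, 2) ≥ 158·C(z/158, 2) = z(z − 158)/(2·158), giving z² − 158z − 158·70·69 ≤ 0 and hence z ≤ (1/2)[158 + √(24964 + 4·763140)] = (1/2)[158 + √3077524] ≈ (1/2)(158 + 1754.2873) = 956.1437.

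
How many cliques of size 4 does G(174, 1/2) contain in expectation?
E[# K_4] = C(174, 4) · (1/2)^C(4, 2) = 36890001 / 2^6 = 576406.265625

For each 4-subset S of vertices (there are C(174, 4) = 36890001 such S), let X_S = 1 if S induces a K_4 (all C(4, 2) = 6 edges present). Then P(X_S = 1) = (1/2)^6 = 1/64. By linearity of expectation, E[# K_4] = C(174, 4) · (1/2)^6 = 36890001 / 64 = 576406.265625.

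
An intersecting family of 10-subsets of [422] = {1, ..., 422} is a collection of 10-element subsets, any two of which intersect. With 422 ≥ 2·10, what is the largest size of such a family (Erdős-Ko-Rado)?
max |F| = C(421, 9) = 1050476964055098580

The Erdős-Ko-Rado theorem states: for n ≥ 2k, an intersecting family of k-subsets of an n-element set has size at most C(n − 1, k − 1), with equality for 'star' families {A ⊆ [n] : |A| = k, i ∈ A} (fix an element i). For n = 422, k = 10: C(421, 9) = 1050476964055098580.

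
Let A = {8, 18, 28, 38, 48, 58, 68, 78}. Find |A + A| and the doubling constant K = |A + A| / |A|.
K = |A + A| / |A| = 15/8

Enumerate A + A = {a + b : a, b ∈ A}. With |A| = 8, there are |A|^2 = 64 ordered sum pairs; collecting distinct values, A + A = {16, 26, 36, 46, 56, 66, 76, 86, 96, 106, 116, 126, 136, 146, 156}, so |A + A| = 15. Thus K = 15/8. Here |A + A| = 2|A| − 1 = 15, the minimum possible — so K = 15/8 is minimal, which holds iff A is an arithmetic progression.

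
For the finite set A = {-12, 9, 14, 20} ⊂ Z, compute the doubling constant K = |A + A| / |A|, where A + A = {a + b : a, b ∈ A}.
K = |A + A| / |A| = 10/4 = 5/2

Enumerate A + A = {a + b : a, b ∈ A}. With |A| = 4, there are |A|^2 = 16 ordered sum pairs; collecting distinct values, A + A = {-24, -3, 2, 8, 18, 23, 28, 29, 34, 40}, so |A + A| = 10. Thus K = 10/4 = 5/2. For comparison, the minimum possible |A + A| over all 4-element sets is 2·4 − 1 = 7 (so min K = 7/4), attained only by arithmetic progressions.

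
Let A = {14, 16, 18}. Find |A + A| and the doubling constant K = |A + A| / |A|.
K = |A + A| / |A| = 5/3

Enumerate A + A = {a + b : a, b ∈ A}. With |A| = 3, there are |A|^2 = 9 ordered sum pairs; collecting distinct values, A + A = {28, 30, 32, 34, 36}, so |A + A| = 5. Thus K = 5/3. Here |A + A| = 2|A| − 1 = 5, the minimum possible — so K = 5/3 is minimal, which holds iff A is an arithmetic progression.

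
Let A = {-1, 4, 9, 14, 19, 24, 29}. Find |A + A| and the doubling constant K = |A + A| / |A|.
K = |A + A| / |A| = 13/7

Enumerate A + A = {a + b : a, b ∈ A}. With |A| = 7, there are |A|^2 = 49 ordered sum pairs; collecting distinct values, A + A = {-2, 3, 8, 13, 18, 23, 28, 33, 38, 43, 48, 53, 58}, so |A + A| = 13. Thus K = 13/7. Here |A + A| = 2|A| − 1 = 13, the minimum possible — so K = 13/7 is minimal, which holds iff A is an arithmetic progression.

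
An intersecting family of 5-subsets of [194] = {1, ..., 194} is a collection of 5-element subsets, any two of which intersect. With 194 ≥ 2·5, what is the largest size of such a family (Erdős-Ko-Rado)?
max |F| = C(193, 4) = 56031760

The Erdős-Ko-Rado theorem states: for n ≥ 2k, an intersecting family of k-subsets of an n-element set has size at most C(n − 1, k − 1), with equality for 'star' families {A ⊆ [n] : |A| = k, i ∈ A} (fix an element i). For n = 194, k = 5: C(193, 4) = 56031760.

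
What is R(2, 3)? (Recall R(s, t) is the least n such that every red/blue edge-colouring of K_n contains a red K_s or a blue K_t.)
R(2, 3) = 3

R(2, k) = k for all k ≥ 2: in a 2-colouring of K_k, either some edge is red (a red K_2) or all edges are blue (a blue K_k). And K_{2} coloured all-blue has no blue K_3, so R(2, 3) > 2. Hence R(2, 3) = 3.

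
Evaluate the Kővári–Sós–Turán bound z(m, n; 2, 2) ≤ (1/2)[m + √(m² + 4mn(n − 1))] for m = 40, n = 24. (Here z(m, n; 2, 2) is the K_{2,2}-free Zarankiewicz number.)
z(40, 24; 2, 2) ≤ (1/2)[40 + √(40² + 4·40·24·23)] = (1/2)[40 + √89920] = 169.9333

Kővári–Sós–Turán: let r_1, ..., r_40 be the row sums and z = Σ r_i the total number of 1s. Each pair of columns can share at most one row with both entries 1 (else a 2×2 all-ones block appears), so Σ_i C(r_i, 2) ≤ C(24, 2) = 276. By convexity Σ_i C(r_i, 2) ≥ 40·C(z/40, 2) = z(z − 40)/(2·40), giving z² − 40z − 40·24·23 ≤ 0 and hence z ≤ (1/2)[40 + √(1600 + 4·22080)] = (1/2)[40 + √89920] ≈ (1/2)(40 + 299.8666) = 169.9333.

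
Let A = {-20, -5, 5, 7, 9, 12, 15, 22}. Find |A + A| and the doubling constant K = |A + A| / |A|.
K = |A + A| / |A| = 30/8 = 15/4

Enumerate A + A = {a + b : a, b ∈ A}. With |A| = 8, there are |A|^2 = 64 ordered sum pairs; collecting distinct values, A + A = {-40, -25, -15, -13, -11, -10, -8, -5, 0, 2, 4, 7, 10, 12, 14, 16, 17, 18, 19, 20, 21, 22, 24, 27, 29, 30, 31, 34, 37, 44}, so |A + A| = 30. Thus K = 30/8 = 15/4. For comparison, the minimum possible |A + A| over all 8-element sets is 2·8 − 1 = 15 (so min K = 15/8), attained only by arithmetic progressions.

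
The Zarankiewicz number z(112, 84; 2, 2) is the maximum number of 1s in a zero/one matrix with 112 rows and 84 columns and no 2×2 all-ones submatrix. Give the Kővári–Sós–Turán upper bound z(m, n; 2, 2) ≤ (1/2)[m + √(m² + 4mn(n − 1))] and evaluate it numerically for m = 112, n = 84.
z(112, 84; 2, 2) ≤ (1/2)[112 + √(112² + 4·112·84·83)] = (1/2)[112 + √3136000] = 941.4377

Kővári–Sós–Turán: let r_1, ..., r_112 be the row sums and z = Σ r_i the total number of 1s. Each pair of columns can share at most one row with both entries 1 (else a 2×2 all-ones block appears), so Σ_i C(r_i, 2) ≤ C(84, 2) = 3486. By convexity Σ_i C(r_i, 2) ≥ 112·C(z/112, 2) = z(z − 112)/(2·112), giving z² − 112z − 112·84·83 ≤ 0 and hence z ≤ (1/2)[112 + √(12544 + 4·780864)] = (1/2)[112 + √3136000] ≈ (1/2)(112 + 1770.8755) = 941.4377.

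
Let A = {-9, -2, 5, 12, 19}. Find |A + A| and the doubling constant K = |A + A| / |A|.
K = |A + A| / |A| = 9/5

Enumerate A + A = {a + b : a, b ∈ A}. With |A| = 5, there are |A|^2 = 25 ordered sum pairs; collecting distinct values, A + A = {-18, -11, -4, 3, 10, 17, 24, 31, 38}, so |A + A| = 9. Thus K = 9/5. Here |A + A| = 2|A| − 1 = 9, the minimum possible — so K = 9/5 is minimal, which holds iff A is an arithmetic progression.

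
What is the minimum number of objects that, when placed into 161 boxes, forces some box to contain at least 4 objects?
n = (4 − 1)·161 + 1 = 484

By the generalised pigeonhole principle, to guarantee some box contains ≥ r objects we need more than (r − 1) · k objects total. Threshold: n = (r − 1) · k + 1. With r = 4 and k = 161: n = 3 · 161 + 1 = 483 + 1 = 484. For n = 483 = 3 · 161, we can put exactly 3 objects in every box, avoiding 4 in any single one — so 484 is tight.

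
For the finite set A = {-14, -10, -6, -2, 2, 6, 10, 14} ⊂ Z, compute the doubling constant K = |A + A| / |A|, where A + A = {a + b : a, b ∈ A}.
K = |A + A| / |A| = 15/8

Enumerate A + A = {a + b : a, b ∈ A}. With |A| = 8, there are |A|^2 = 64 ordered sum pairs; collecting distinct values, A + A = {-28, -24, -20, -16, -12, -8, -4, 0, 4, 8, 12, 16, 20, 24, 28}, so |A + A| = 15. Thus K = 15/8. Here |A + A| = 2|A| − 1 = 15, the minimum possible — so K = 15/8 is minimal, which holds iff A is an arithmetic progression.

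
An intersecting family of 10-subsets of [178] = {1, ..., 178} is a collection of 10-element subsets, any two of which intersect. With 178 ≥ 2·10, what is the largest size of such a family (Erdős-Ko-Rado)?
max |F| = C(177, 9) = 382134707747650

Erdős-Ko-Rado (1961): when n ≥ 2k, max |F| = C(n−1, k−1). The bound is attained by the star {A : i ∈ A} for any fixed i ∈ [n]. Here C(178−1, 10−1) = C(177, 9) = 382134707747650.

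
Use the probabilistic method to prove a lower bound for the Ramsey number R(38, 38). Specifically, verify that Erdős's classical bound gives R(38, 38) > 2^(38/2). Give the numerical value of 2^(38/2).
2^(38/2) = 524288; so R(38, 38) > 524288

Colour each edge of K_n uniformly at random with red/blue. The expected number of monochromatic K_38 is C(n, 38) · 2 · 2^(−C(38,2)). If C(n, 38) · 2^(1 − C(38,2)) < 1, then with positive probability no monochromatic K_38 exists, so R(38, 38) > n. The standard estimate C(n, 38) ≤ n^38/38! shows this inequality holds whenever n ≤ 2^(38/2) (since 38! · 2^(C(38,2) − 1) > 2^(38^2/2) ≥ n^38). Hence R(38, 38) > 2^(38/2) = 524288.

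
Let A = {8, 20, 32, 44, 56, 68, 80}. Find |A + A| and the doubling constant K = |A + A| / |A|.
K = |A + A| / |A| = 13/7

Enumerate A + A = {a + b : a, b ∈ A}. With |A| = 7, there are |A|^2 = 49 ordered sum pairs; collecting distinct values, A + A = {16, 28, 40, 52, 64, 76, 88, 100, 112, 124, 136, 148, 160}, so |A + A| = 13. Thus K = 13/7. Here |A + A| = 2|A| − 1 = 13, the minimum possible — so K = 13/7 is minimal, which holds iff A is an arithmetic progression.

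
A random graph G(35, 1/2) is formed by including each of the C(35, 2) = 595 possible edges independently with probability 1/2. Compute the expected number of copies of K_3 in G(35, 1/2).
E[# K_3] = C(35, 3) · (1/2)^C(3, 2) = 6545 / 2^3 = 818.125

For each 3-subset S of vertices (there are C(35, 3) = 6545 such S), let X_S = 1 if S induces a K_3 (all C(3, 2) = 3 edges present). Then P(X_S = 1) = (1/2)^3 = 1/8. By linearity of expectation, E[# K_3] = C(35, 3) · (1/2)^3 = 6545 / 8 = 818.125.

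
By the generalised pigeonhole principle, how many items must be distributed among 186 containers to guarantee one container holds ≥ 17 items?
n = (17 − 1)·186 + 1 = 2977

By the generalised pigeonhole principle, to guarantee some box contains ≥ r objects we need more than (r − 1) · k objects total. Threshold: n = (r − 1) · k + 1. With r = 17 and k = 186: n = 16 · 186 + 1 = 2976 + 1 = 2977. For n = 2976 = 16 · 186, we can put exactly 16 objects in every box, avoiding 17 in any single one — so 2977 is tight.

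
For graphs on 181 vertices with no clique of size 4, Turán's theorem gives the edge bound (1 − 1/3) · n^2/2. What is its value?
Turán density bound = (2/3) · 181^2/2 = 32761/3 ≈ 10920.3333

Turán's theorem: ex(n, K_{r+1}) is achieved by the complete r-partite Turán graph T(n, r) with parts as balanced as possible, and is at most (1 − 1/r) · n^2/2. For r = 3, n = 181: the density bound is (2/3) · 32761/2 = 32761/3 ≈ 10920.3333. The integer-valued extremum is e(T(181, 3)) = 10920, which is strictly less than the density bound 32761/3 since 3 ∤ 181 (the parts of T(181, 3) cannot all be equal).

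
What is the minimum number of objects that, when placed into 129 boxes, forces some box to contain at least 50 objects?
n = (50 − 1)·129 + 1 = 6322

By the generalised pigeonhole principle, to guarantee some box contains ≥ r objects we need more than (r − 1) · k objects total. Threshold: n = (r − 1) · k + 1. With r = 50 and k = 129: n = 49 · 129 + 1 = 6321 + 1 = 6322. For n = 6321 = 49 · 129, we can put exactly 49 objects in every box, avoiding 50 in any single one — so 6322 is tight.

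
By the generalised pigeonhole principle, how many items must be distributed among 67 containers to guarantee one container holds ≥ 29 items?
n = (29 − 1)·67 + 1 = 1877

By the generalised pigeonhole principle, to guarantee some box contains ≥ r objects we need more than (r − 1) · k objects total. Threshold: n = (r − 1) · k + 1. With r = 29 and k = 67: n = 28 · 67 + 1 = 1876 + 1 = 1877. For n = 1876 = 28 · 67, we can put exactly 28 objects in every box, avoiding 29 in any single one — so 1877 is tight.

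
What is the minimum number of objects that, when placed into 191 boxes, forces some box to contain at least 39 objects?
n = (39 − 1)·191 + 1 = 7259

By the generalised pigeonhole principle, to guarantee some box contains ≥ r objects we need more than (r − 1) · k objects total. Threshold: n = (r − 1) · k + 1. With r = 39 and k = 191: n = 38 · 191 + 1 = 7258 + 1 = 7259. For n = 7258 = 38 · 191, we can put exactly 38 objects in every box, avoiding 39 in any single one — so 7259 is tight.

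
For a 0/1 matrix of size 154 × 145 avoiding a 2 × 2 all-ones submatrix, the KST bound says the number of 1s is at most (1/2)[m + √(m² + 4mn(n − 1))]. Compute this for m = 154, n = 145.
z(154, 145; 2, 2) ≤ (1/2)[154 + √(154² + 4·154·145·144)] = (1/2)[154 + √12885796] = 1871.8395

Kővári–Sós–Turán: let r_1, ..., r_154 be the row sums and z = Σ r_i the total number of 1s. Each pair of columns can share at most one row with both entries 1 (else a 2×2 all-ones block appears), so Σ_i C(r_i, 2) ≤ C(145, 2) = 10440. By convexity Σ_i C(r_i, 2) ≥ 154·C(z/154, 2) = z(z − 154)/(2·154), giving z² − 154z − 154·145·144 ≤ 0 and hence z ≤ (1/2)[154 + √(23716 + 4·3215520)] = (1/2)[154 + √12885796] ≈ (1/2)(154 + 3589.6791) = 1871.8395.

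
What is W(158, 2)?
W(158, 2) = 158 + 1 = 159

A 2-term AP is any pair of integers, so a monochromatic 2-AP exists iff some colour is used at least twice. With 158 colours, the colouring i ↦ i on {1, ..., 158} uses each colour once, avoiding any monochromatic pair, so W(158, 2) > 158. For {1, ..., 159}, pigeonhole forces two integers of the same colour, which form a monochromatic 2-AP. Hence W(158, 2) = 159.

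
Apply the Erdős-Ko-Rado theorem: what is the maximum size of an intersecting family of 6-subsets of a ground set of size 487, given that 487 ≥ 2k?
max |F| = C(486, 5) = 221327965782

The Erdős-Ko-Rado theorem states: for n ≥ 2k, an intersecting family of k-subsets of an n-element set has size at most C(n − 1, k − 1), with equality for 'star' families {A ⊆ [n] : |A| = k, i ∈ A} (fix an element i). For n = 487, k = 6: C(486, 5) = 221327965782.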